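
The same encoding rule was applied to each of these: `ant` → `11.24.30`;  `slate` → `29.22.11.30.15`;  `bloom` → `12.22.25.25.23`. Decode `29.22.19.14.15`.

The number is (letter's place in the alphabet, a=1) + 10.
Reversing it on 29.22.19.14.15: 29→(29−10)÷1=19=s, 22→(22−10)÷1=12=l, 19→(19−10)÷1=9=i, 14→(14−10)÷1=4=d, 15→(15−10)÷1=5=e.

slide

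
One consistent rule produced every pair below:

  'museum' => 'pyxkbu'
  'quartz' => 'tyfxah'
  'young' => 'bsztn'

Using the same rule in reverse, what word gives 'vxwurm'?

In museum: m→p is +3, u→y is +4, s→x is +5, e→k is +6 — the shift increases by 1 each position. The shift increases by 1 at each position, starting from +3: 3, 4, 5, ….
Decoding vxwurm: v−3=s, x−4=t, w−5=r, u−6=o, r−7=k, m−8=e.

stroke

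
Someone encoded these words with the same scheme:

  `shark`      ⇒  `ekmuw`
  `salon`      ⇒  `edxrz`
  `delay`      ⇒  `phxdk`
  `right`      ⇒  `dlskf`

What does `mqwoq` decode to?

ankle

A repeating key of period 2 is used — shifts +12, +3 over and over.
Decoding mqwoq: m−12=a, q−3=n, w−12=k, o−3=l, q−12=e.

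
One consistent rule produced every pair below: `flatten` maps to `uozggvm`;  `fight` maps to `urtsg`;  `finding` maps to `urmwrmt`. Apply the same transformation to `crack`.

xizxp

Each pair mirrors across the alphabet (f↔u, l↔o, a↔z): positions sum to 25. This is the alphabet-reversal cipher (Atbash): a becomes z, b becomes y, etc.
Applying it to crack: c↔x, r↔i, a↔z, c↔x, k↔p.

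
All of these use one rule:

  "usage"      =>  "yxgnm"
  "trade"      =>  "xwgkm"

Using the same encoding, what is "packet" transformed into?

In usage: u→y is +4, s→x is +5, a→g is +6, g→n is +7 — the shift increases by 1 each position. Each letter shifts forward by (position + 4), i.e. 4, 5, 6, … — the shift grows by one for each successive letter.
For packet: p+4=t, a+5=f, c+6=i, k+7=r, e+8=m, t+9=c.

tfirmc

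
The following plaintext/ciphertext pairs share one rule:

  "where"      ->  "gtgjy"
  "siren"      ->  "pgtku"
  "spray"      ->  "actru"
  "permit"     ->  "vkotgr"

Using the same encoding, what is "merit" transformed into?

vktgo

Read the word backwards and shift each letter +2.
For merit: reverse → tirem; then shift: t+2=v, i+2=k, r+2=t, e+2=g, m+2=o.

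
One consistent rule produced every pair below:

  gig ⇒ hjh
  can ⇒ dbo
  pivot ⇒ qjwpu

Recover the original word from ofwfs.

Compare letters: g→h is +1, i→j is +1, g→h is +1 — a constant shift. This is a Caesar cipher with shift 1.
Reversing it on ofwfs: o−1=n, f−1=e, w−1=v, f−1=e, s−1=r.

never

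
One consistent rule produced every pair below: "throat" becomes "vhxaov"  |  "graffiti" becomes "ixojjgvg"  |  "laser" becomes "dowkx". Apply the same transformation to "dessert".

lkwwkxv

t(19)→v(21) and h(7)→h(7) fit y≡25x+14 (mod 26); the inverse of 25 mod 26 is 25. Treating letters as 0–25, the rule is x ↦ 25x + 14 (mod 26).
On dessert: d(3)→25·3+14≡11=l; e(4)→25·4+14≡10=k; s(18)→25·18+14≡22=w; s(18)→25·18+14≡22=w; e(4)→25·4+14≡10=k; r(17)→25·17+14≡23=x; t(19)→25·19+14≡21=v (all mod 26).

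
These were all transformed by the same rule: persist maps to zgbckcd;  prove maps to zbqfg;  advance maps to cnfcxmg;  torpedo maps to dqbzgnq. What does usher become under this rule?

wcrgb

The shift depends on letter class: consonant p→z is +10, but vowel e→g is +2. Two shifts are in play — +2 for a/e/i/o/u, +10 for every other letter.
Applying it to usher: u(vowel)+2=w, s(cons)+10=c, h(cons)+10=r, e(vowel)+2=g, r(cons)+10=b.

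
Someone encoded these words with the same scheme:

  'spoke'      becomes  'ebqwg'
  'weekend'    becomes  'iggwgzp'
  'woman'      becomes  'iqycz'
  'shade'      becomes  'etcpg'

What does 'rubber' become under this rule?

dwnngd

The shift depends on letter class: consonant s→e is +12, but vowel o→q is +2. Vowels shift forward by 2 and consonants shift forward by 12.
On rubber: r(cons)+12=d, u(vowel)+2=w, b(cons)+12=n, b(cons)+12=n, e(vowel)+2=g, r(cons)+12=d.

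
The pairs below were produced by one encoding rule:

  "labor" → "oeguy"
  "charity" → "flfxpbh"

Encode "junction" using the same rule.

mysiaqxx

Letter i (0-indexed) is shifted by i+3, so successive shifts are 3, 4, 5, ….
For junction: j+3=m, u+4=y, n+5=s, c+6=i, t+7=a, i+8=q, o+9=x, n+10=x.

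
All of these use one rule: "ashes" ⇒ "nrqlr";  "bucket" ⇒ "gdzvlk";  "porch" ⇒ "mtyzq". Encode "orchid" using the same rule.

tyzqjs

a(0)→n(13) and s(18)→r(17) fit y≡19x+13 (mod 26); the inverse of 19 mod 26 is 11. Each letter's alphabet position (a=0..z=25) is mapped through 19·x+13 mod 26 — an affine cipher.
Applying it to orchid: o(14)→19·14+13≡19=t; r(17)→19·17+13≡24=y; c(2)→19·2+13≡25=z; h(7)→19·7+13≡16=q; i(8)→19·8+13≡9=j; d(3)→19·3+13≡18=s (all mod 26).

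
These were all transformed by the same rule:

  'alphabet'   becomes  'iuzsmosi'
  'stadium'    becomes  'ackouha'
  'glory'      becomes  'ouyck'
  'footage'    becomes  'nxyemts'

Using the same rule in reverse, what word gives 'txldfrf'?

lobster

In alphabet: a→i is +8, l→u is +9, p→z is +10, h→s is +11 — the shift increases by 1 each position. Letter i (0-indexed) is shifted by i+8, so successive shifts are 8, 9, 10, ….
Reversing it on txldfrf: t−8=l, x−9=o, l−10=b, d−11=s, f−12=t, r−13=e, f−14=r.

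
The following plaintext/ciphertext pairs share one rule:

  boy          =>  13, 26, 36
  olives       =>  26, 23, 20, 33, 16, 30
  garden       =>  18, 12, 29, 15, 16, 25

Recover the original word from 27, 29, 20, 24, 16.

prime

Letters become their 1-based position plus 11 (so a→12, b→13, …).
Undoing it on 27, 29, 20, 24, 16: 27→(27−11)÷1=16=p, 29→(29−11)÷1=18=r, 20→(20−11)÷1=9=i, 24→(24−11)÷1=13=m, 16→(16−11)÷1=5=e.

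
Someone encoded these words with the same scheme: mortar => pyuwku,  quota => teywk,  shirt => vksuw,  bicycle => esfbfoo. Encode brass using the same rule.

The shift depends on letter class: consonant m→p is +3, but vowel o→y is +10. Vowels shift forward by 10 and consonants shift forward by 3.
On brass: b(cons)+3=e, r(cons)+3=u, a(vowel)+10=k, s(cons)+3=v, s(cons)+3=v.

eukvv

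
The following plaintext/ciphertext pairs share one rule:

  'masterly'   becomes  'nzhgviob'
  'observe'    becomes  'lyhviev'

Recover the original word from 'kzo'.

Each pair mirrors across the alphabet (m↔n, a↔z, s↔h): positions sum to 25. Letters are reflected about the middle of the alphabet (position → 25−position): Atbash.
Reversing it on kzo: k↔p, z↔a, o↔l.

pal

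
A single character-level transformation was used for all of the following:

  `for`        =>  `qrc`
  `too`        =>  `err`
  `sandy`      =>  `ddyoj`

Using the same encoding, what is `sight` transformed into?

Two shifts are in play — +3 for a/e/i/o/u, +11 for every other letter.
For sight: s(cons)+11=d, i(vowel)+3=l, g(cons)+11=r, h(cons)+11=s, t(cons)+11=e.

dlrse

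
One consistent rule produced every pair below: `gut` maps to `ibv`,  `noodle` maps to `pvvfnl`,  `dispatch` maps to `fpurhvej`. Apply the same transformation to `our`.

vbt

The shift depends on letter class: consonant g→i is +2, but vowel u→b is +7. Vowels shift forward by 7 and consonants shift forward by 2.
For our: o(vowel)+7=v, u(vowel)+7=b, r(cons)+2=t.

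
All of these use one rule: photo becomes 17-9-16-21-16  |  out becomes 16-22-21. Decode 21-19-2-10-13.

trail

The number is (letter's place in the alphabet, a=1) + 1.
Reversing it on 21-19-2-10-13: 21→(21−1)÷1=20=t, 19→(19−1)÷1=18=r, 2→(2−1)÷1=1=a, 10→(10−1)÷1=9=i, 13→(13−1)÷1=12=l.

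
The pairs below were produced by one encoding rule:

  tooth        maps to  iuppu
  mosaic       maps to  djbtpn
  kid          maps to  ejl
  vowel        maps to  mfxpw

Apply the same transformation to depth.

The word is reversed, then every letter is shifted forward by 1.
For depth: reverse → htped; then shift: h+1=i, t+1=u, p+1=q, e+1=f, d+1=e.

iuqfe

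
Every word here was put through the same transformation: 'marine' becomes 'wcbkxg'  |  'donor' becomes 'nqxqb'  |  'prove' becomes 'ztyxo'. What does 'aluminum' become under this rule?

kneospeo

Shifts by position in marine: pos 0: m→w (+10), pos 1: a→c (+2), pos 2: r→b (+10), pos 3: i→k (+2) — repeating every 2. The shifts repeat in a cycle of length 2: positions 0,1,… shift by +10, +2, then the pattern repeats.
On aluminum: a+10=k, l+2=n, u+10=e, m+2=o, i+10=s, n+2=p, u+10=e, m+2=o.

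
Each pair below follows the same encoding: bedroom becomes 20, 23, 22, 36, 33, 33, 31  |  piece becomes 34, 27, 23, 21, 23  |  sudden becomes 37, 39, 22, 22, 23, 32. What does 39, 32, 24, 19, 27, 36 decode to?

unfair

b is letter #2 and maps to 20: an offset of 18. Each letter is replaced by its alphabet position (a=1..z=26) + 18.
Decoding 39, 32, 24, 19, 27, 36: 39→(39−18)÷1=21=u, 32→(32−18)÷1=14=n, 24→(24−18)÷1=6=f, 19→(19−18)÷1=1=a, 27→(27−18)÷1=9=i, 36→(36−18)÷1=18=r.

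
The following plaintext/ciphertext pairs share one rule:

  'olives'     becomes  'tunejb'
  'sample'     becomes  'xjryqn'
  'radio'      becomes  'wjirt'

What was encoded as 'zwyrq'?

until

Shifts by position in olives: pos 0: o→t (+5), pos 1: l→u (+9), pos 2: i→n (+5), pos 3: v→e (+9) — repeating every 2. It's a Vigenère-style cipher with numeric key [5,9]: position i shifts by key[i mod 2].
Undoing it on zwyrq: z−5=u, w−9=n, y−5=t, r−9=i, q−5=l.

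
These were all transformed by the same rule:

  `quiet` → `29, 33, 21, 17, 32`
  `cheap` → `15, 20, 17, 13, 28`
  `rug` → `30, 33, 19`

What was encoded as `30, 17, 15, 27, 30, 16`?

q is letter #17 and maps to 29: an offset of 12. Each letter is replaced by its alphabet position (a=1..z=26) + 12.
Decoding 30, 17, 15, 27, 30, 16: 30→(30−12)÷1=18=r, 17→(17−12)÷1=5=e, 15→(15−12)÷1=3=c, 27→(27−12)÷1=15=o, 30→(30−12)÷1=18=r, 16→(16−12)÷1=4=d.

record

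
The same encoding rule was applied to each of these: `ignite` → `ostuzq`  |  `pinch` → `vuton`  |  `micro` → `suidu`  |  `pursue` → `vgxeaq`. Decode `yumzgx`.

Shifts by position in ignite: pos 0: i→o (+6), pos 1: g→s (+12), pos 2: n→t (+6), pos 3: i→u (+12) — repeating every 2. It's a Vigenère-style cipher with numeric key [6,12]: position i shifts by key[i mod 2].
Decoding yumzgx: y−6=s, u−12=i, m−6=g, z−12=n, g−6=a, x−12=l.

signal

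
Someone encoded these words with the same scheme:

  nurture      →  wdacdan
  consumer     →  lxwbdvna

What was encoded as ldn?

It's a constant shift of +9 (ROT9).
Undoing it on ldn: l−9=c, d−9=u, n−9=e.

cue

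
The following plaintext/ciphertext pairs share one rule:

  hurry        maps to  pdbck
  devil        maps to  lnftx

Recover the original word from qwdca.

intro

In hurry: h→p is +8, u→d is +9, r→b is +10, r→c is +11 — the shift increases by 1 each position. The shift increases by 1 at each position, starting from +8: 8, 9, 10, ….
Reversing it on qwdca: q−8=i, w−9=n, d−10=t, c−11=r, a−12=o.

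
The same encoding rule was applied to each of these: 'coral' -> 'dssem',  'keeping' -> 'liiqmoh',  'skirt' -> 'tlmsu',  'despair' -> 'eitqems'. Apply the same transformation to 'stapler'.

tueqmis

The shift depends on letter class: consonant c→d is +1, but vowel o→s is +4. Two shifts are in play — +4 for a/e/i/o/u, +1 for every other letter.
Applying it to stapler: s(cons)+1=t, t(cons)+1=u, a(vowel)+4=e, p(cons)+1=q, l(cons)+1=m, e(vowel)+4=i, r(cons)+1=s.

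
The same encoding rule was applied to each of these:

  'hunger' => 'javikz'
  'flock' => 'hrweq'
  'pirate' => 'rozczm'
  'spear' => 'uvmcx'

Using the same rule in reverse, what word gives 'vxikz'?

Shifts by position in hunger: pos 0: h→j (+2), pos 1: u→a (+6), pos 2: n→v (+8), pos 3: g→i (+2), pos 4: e→k (+6), pos 5: r→z (+8) — repeating every 3. It's a Vigenère-style cipher with numeric key [2,6,8]: position i shifts by key[i mod 3].
Decoding vxikz: v−2=t, x−6=r, i−8=a, k−2=i, z−6=t.

trait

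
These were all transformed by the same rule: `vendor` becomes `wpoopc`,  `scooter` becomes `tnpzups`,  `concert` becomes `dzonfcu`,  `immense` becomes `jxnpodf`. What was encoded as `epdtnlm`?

decimal

Shifts by position in vendor: pos 0: v→w (+1), pos 1: e→p (+11), pos 2: n→o (+1), pos 3: d→o (+11) — repeating every 2. A repeating key of period 2 is used — shifts +1, +11 over and over.
Undoing it on epdtnlm: e−1=d, p−11=e, d−1=c, t−11=i, n−1=m, l−11=a, m−1=l.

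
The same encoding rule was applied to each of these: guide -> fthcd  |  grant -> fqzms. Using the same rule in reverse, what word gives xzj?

Every letter moves 25 places later in the alphabet, wrapping around z→a.
Reversing it on xzj: x−25=y, z−25=a, j−25=k.

yak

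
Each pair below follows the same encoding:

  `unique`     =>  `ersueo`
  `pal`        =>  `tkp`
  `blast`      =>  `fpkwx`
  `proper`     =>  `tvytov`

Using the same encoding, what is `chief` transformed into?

The shift depends on letter class: consonant n→r is +4, but vowel u→e is +10. Two shifts are in play — +10 for a/e/i/o/u, +4 for every other letter.
Applying it to chief: c(cons)+4=g, h(cons)+4=l, i(vowel)+10=s, e(vowel)+10=o, f(cons)+4=j.

glsoj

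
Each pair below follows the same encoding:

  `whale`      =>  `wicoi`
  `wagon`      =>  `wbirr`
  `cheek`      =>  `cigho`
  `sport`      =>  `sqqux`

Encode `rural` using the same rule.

rvtdp

In whale: w→w is +0, h→i is +1, a→c is +2, l→o is +3 — the shift increases by 1 each position. The shift increases by 1 at each position, starting from +0: 0, 1, 2, ….
Applying it to rural: r+0=r, u+1=v, r+2=t, a+3=d, l+4=p.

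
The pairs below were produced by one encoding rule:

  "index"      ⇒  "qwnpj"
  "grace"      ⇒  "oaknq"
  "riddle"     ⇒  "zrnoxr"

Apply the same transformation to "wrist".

easdf

In index: i→q is +8, n→w is +9, d→n is +10, e→p is +11 — the shift increases by 1 each position. The shift increases by 1 at each position, starting from +8: 8, 9, 10, ….
On wrist: w+8=e, r+9=a, i+10=s, s+11=d, t+12=f.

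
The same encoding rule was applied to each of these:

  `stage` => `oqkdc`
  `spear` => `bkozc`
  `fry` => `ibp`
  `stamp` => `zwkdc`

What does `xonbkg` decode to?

warden

The word is reversed, then every letter is shifted forward by 10.
Reversing it on xonbkg: shift back: x−10=n, o−10=e, n−10=d, b−10=r, k−10=a, g−10=w → nedraw; then reverse → warden.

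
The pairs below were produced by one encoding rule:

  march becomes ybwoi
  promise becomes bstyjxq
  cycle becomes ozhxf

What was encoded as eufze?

stand

Shifts by position in march: pos 0: m→y (+12), pos 1: a→b (+1), pos 2: r→w (+5), pos 3: c→o (+12), pos 4: h→i (+1) — repeating every 3. A repeating key of period 3 is used — shifts +12, +1, +5 over and over.
Undoing it on eufze: e−12=s, u−1=t, f−5=a, z−12=n, e−1=d.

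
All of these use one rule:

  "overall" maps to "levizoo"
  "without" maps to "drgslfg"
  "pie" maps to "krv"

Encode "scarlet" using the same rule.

Each pair mirrors across the alphabet (o↔l, v↔e, e↔v): positions sum to 25. Each letter is replaced by its mirror in the alphabet: a↔z, b↔y, c↔x, and so on (the Atbash cipher).
On scarlet: s↔h, c↔x, a↔z, r↔i, l↔o, e↔v, t↔g.

hxziovg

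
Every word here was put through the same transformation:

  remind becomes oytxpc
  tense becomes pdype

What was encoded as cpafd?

The output letters match the input read backwards, each shifted +11: remind reversed is dnimer. Two steps: reverse the string, then apply a Caesar shift of +11.
Undoing it on cpafd: shift back: c−11=r, p−11=e, a−11=p, f−11=u, d−11=s → repus; then reverse → super.

super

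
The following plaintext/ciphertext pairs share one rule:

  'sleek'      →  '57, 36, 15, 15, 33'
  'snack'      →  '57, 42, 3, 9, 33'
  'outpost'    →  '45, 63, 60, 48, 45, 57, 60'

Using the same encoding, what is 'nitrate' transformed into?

42, 27, 60, 54, 3, 60, 15

Each letter becomes 3×(its alphabet position, a=1..z=26).
Applying it to nitrate: n=14→42, i=9→27, t=20→60, r=18→54, a=1→3, t=20→60, e=5→15.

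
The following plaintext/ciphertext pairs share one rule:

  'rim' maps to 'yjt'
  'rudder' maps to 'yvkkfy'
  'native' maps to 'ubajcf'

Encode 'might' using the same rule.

The shift depends on letter class: consonant r→y is +7, but vowel i→j is +1. Two shifts are in play — +1 for a/e/i/o/u, +7 for every other letter.
For might: m(cons)+7=t, i(vowel)+1=j, g(cons)+7=n, h(cons)+7=o, t(cons)+7=a.

tjnoa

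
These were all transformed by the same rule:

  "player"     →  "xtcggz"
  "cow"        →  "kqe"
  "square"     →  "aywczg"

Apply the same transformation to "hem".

The shift depends on letter class: consonant p→x is +8, but vowel a→c is +2. Two shifts are in play — +2 for a/e/i/o/u, +8 for every other letter.
For hem: h(cons)+8=p, e(vowel)+2=g, m(cons)+8=u.

pgu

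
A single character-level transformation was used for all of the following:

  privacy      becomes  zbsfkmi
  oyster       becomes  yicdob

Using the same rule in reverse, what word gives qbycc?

Every letter moves 10 places later in the alphabet, wrapping around z→a.
Reversing it on qbycc: q−10=g, b−10=r, y−10=o, c−10=s, c−10=s.

gross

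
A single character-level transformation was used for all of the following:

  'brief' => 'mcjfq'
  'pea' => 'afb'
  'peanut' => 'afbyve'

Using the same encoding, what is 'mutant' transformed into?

xvebye

The shift depends on letter class: consonant b→m is +11, but vowel i→j is +1. Vowels shift forward by 1 and consonants shift forward by 11.
On mutant: m(cons)+11=x, u(vowel)+1=v, t(cons)+11=e, a(vowel)+1=b, n(cons)+11=y, t(cons)+11=e.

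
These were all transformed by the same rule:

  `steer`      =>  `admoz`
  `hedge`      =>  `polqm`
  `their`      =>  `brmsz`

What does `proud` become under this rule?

xbwel

Shifts by position in steer: pos 0: s→a (+8), pos 1: t→d (+10), pos 2: e→m (+8), pos 3: e→o (+10) — repeating every 2. The shifts repeat in a cycle of length 2: positions 0,1,… shift by +8, +10, then the pattern repeats.
For proud: p+8=x, r+10=b, o+8=w, u+10=e, d+8=l.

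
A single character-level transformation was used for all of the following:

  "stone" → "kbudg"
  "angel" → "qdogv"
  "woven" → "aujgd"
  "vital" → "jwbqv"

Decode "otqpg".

grade

s(18)→k(10) and t(19)→b(1) fit y≡17x+16 (mod 26); the inverse of 17 mod 26 is 23. Each letter's alphabet position (a=0..z=25) is mapped through 17·x+16 mod 26 — an affine cipher.
Decoding otqpg: o(14)→23·(14−16)≡6=g; t(19)→23·(19−16)≡17=r; q(16)→23·(16−16)≡0=a; p(15)→23·(15−16)≡3=d; g(6)→23·(6−16)≡4=e (all mod 26).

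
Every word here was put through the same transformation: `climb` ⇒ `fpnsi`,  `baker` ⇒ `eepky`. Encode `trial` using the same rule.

In climb: c→f is +3, l→p is +4, i→n is +5, m→s is +6 — the shift increases by 1 each position. Each letter shifts forward by (position + 3), i.e. 3, 4, 5, … — the shift grows by one for each successive letter.
On trial: t+3=w, r+4=v, i+5=n, a+6=g, l+7=s.

wvngs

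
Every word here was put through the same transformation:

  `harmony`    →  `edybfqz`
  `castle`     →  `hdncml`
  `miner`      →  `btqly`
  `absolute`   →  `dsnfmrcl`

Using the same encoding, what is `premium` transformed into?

uylbtrb

Each letter's alphabet position (a=0..z=25) is mapped through 15·x+3 mod 26 — an affine cipher.
For premium: p(15)→15·15+3≡20=u; r(17)→15·17+3≡24=y; e(4)→15·4+3≡11=l; m(12)→15·12+3≡1=b; i(8)→15·8+3≡19=t; u(20)→15·20+3≡17=r; m(12)→15·12+3≡1=b (all mod 26).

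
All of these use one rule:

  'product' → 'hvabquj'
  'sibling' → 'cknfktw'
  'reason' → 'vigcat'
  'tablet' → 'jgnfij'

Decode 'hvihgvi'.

prepare

This is an affine cipher: with a=0,…,z=25, each position x becomes (7x+6) mod 26.
Decoding hvihgvi: h(7)→15·(7−6)≡15=p; v(21)→15·(21−6)≡17=r; i(8)→15·(8−6)≡4=e; h(7)→15·(7−6)≡15=p; g(6)→15·(6−6)≡0=a; v(21)→15·(21−6)≡17=r; i(8)→15·(8−6)≡4=e (all mod 26).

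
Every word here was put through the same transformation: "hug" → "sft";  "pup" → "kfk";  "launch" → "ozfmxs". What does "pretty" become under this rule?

kivggb

Each pair mirrors across the alphabet (h↔s, u↔f, g↔t): positions sum to 25. This is the alphabet-reversal cipher (Atbash): a becomes z, b becomes y, etc.
Applying it to pretty: p↔k, r↔i, e↔v, t↔g, t↔g, y↔b.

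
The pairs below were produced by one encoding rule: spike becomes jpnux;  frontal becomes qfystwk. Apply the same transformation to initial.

qfnynsn

The output letters match the input read backwards, each shifted +5: spike reversed is ekips. Read the word backwards and shift each letter +5.
For initial: reverse → laitini; then shift: l+5=q, a+5=f, i+5=n, t+5=y, i+5=n, n+5=s, i+5=n.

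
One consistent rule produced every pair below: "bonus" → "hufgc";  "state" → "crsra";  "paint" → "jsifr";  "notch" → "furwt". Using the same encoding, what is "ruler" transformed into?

Each letter's alphabet position (a=0..z=25) is mapped through 15·x+18 mod 26 — an affine cipher.
Applying it to ruler: r(17)→15·17+18≡13=n; u(20)→15·20+18≡6=g; l(11)→15·11+18≡1=b; e(4)→15·4+18≡0=a; r(17)→15·17+18≡13=n (all mod 26).

ngban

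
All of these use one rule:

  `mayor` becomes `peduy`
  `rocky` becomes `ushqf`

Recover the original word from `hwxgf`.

essay

In mayor: m→p is +3, a→e is +4, y→d is +5, o→u is +6 — the shift increases by 1 each position. The shift increases by 1 at each position, starting from +3: 3, 4, 5, ….
Undoing it on hwxgf: h−3=e, w−4=s, x−5=s, g−6=a, f−7=y.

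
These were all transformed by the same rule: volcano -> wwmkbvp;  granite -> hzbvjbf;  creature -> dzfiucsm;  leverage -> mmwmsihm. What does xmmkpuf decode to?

welcome

Shifts by position in volcano: pos 0: v→w (+1), pos 1: o→w (+8), pos 2: l→m (+1), pos 3: c→k (+8) — repeating every 2. The shifts repeat in a cycle of length 2: positions 0,1,… shift by +1, +8, then the pattern repeats.
Reversing it on xmmkpuf: x−1=w, m−8=e, m−1=l, k−8=c, p−1=o, u−8=m, f−1=e.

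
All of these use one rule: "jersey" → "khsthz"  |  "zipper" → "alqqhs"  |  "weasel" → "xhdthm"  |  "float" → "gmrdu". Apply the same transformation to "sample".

tdnqmh

The shift depends on letter class: consonant j→k is +1, but vowel e→h is +3. Two shifts are in play — +3 for a/e/i/o/u, +1 for every other letter.
On sample: s(cons)+1=t, a(vowel)+3=d, m(cons)+1=n, p(cons)+1=q, l(cons)+1=m, e(vowel)+3=h.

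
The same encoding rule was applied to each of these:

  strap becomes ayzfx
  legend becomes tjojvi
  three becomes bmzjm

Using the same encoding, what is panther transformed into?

Shifts by position in strap: pos 0: s→a (+8), pos 1: t→y (+5), pos 2: r→z (+8), pos 3: a→f (+5) — repeating every 2. A repeating key of period 2 is used — shifts +8, +5 over and over.
Applying it to panther: p+8=x, a+5=f, n+8=v, t+5=y, h+8=p, e+5=j, r+8=z.

xfvypjz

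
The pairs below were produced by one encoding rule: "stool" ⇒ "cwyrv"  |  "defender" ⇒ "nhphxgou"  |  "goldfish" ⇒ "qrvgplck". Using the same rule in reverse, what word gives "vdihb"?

layer

Shifts by position in stool: pos 0: s→c (+10), pos 1: t→w (+3), pos 2: o→y (+10), pos 3: o→r (+3) — repeating every 2. The shifts repeat in a cycle of length 2: positions 0,1,… shift by +10, +3, then the pattern repeats.
Decoding vdihb: v−10=l, d−3=a, i−10=y, h−3=e, b−10=r.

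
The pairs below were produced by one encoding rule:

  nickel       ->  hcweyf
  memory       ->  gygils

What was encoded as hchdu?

Compare letters: n→h is +20, i→c is +20, c→w is +20 — a constant shift. It's a constant shift of +20 (ROT20).
Decoding hchdu: h−20=n, c−20=i, h−20=n, d−20=j, u−20=a.

ninja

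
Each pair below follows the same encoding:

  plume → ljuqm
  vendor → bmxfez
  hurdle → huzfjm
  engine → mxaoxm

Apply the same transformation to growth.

azeinh

p(15)→l(11) and l(11)→j(9) fit y≡7x+10 (mod 26); the inverse of 7 mod 26 is 15. Each letter's alphabet position (a=0..z=25) is mapped through 7·x+10 mod 26 — an affine cipher.
Applying it to growth: g(6)→7·6+10≡0=a; r(17)→7·17+10≡25=z; o(14)→7·14+10≡4=e; w(22)→7·22+10≡8=i; t(19)→7·19+10≡13=n; h(7)→7·7+10≡7=h (all mod 26).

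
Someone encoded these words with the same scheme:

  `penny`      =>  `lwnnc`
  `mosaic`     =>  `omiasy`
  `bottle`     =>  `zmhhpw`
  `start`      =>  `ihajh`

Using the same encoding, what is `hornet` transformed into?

tmjnwh

p(15)→l(11) and e(4)→w(22) fit y≡25x+0 (mod 26); the inverse of 25 mod 26 is 25. This is an affine cipher: with a=0,…,z=25, each position x becomes (25x+0) mod 26.
For hornet: h(7)→25·7+0≡19=t; o(14)→25·14+0≡12=m; r(17)→25·17+0≡9=j; n(13)→25·13+0≡13=n; e(4)→25·4+0≡22=w; t(19)→25·19+0≡7=h (all mod 26).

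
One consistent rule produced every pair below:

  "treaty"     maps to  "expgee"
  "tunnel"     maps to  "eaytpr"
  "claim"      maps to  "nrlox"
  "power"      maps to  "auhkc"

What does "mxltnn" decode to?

branch

Shifts by position in treaty: pos 0: t→e (+11), pos 1: r→x (+6), pos 2: e→p (+11), pos 3: a→g (+6) — repeating every 2. A repeating key of period 2 is used — shifts +11, +6 over and over.
Undoing it on mxltnn: m−11=b, x−6=r, l−11=a, t−6=n, n−11=c, n−6=h.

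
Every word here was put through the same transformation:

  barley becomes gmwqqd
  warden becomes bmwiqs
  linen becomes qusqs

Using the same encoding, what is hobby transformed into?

maggd

Two shifts are in play — +12 for a/e/i/o/u, +5 for every other letter.
Applying it to hobby: h(cons)+5=m, o(vowel)+12=a, b(cons)+5=g, b(cons)+5=g, y(cons)+5=d.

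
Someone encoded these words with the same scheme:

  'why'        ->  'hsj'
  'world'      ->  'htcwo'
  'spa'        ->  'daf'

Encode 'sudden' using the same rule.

dzoojy

The shift depends on letter class: consonant w→h is +11, but vowel o→t is +5. The rule splits by letter class: vowels +5, consonants +11.
Applying it to sudden: s(cons)+11=d, u(vowel)+5=z, d(cons)+11=o, d(cons)+11=o, e(vowel)+5=j, n(cons)+11=y.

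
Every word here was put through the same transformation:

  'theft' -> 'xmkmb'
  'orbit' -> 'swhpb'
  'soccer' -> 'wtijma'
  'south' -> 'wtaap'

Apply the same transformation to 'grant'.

kwgub

In theft: t→x is +4, h→m is +5, e→k is +6, f→m is +7 — the shift increases by 1 each position. Letter i (0-indexed) is shifted by i+4, so successive shifts are 4, 5, 6, ….
Applying it to grant: g+4=k, r+5=w, a+6=g, n+7=u, t+8=b.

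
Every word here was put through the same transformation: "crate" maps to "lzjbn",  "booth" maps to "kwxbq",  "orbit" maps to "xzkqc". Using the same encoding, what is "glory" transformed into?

ptxzh

Shifts by position in crate: pos 0: c→l (+9), pos 1: r→z (+8), pos 2: a→j (+9), pos 3: t→b (+8) — repeating every 2. The shifts repeat in a cycle of length 2: positions 0,1,… shift by +9, +8, then the pattern repeats.
On glory: g+9=p, l+8=t, o+9=x, r+8=z, y+9=h.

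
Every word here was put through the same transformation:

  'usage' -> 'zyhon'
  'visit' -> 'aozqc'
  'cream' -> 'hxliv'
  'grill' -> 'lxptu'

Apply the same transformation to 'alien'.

In usage: u→z is +5, s→y is +6, a→h is +7, g→o is +8 — the shift increases by 1 each position. The shift increases by 1 at each position, starting from +5: 5, 6, 7, ….
Applying it to alien: a+5=f, l+6=r, i+7=p, e+8=m, n+9=w.

frpmw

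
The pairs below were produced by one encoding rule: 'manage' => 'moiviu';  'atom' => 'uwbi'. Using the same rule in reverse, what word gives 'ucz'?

The output letters match the input read backwards, each shifted +8: manage reversed is eganam. Read the word backwards and shift each letter +8.
Decoding ucz: shift back: u−8=m, c−8=u, z−8=r → mur; then reverse → rum.

rum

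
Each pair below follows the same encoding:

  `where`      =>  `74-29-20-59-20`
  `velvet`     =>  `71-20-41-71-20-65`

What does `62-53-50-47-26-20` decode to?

sponge

w(#23)→74 and h(#8)→29: differences scale by 3, so n = 3·pos + 5. Each letter becomes 3×(its alphabet position, a=1..z=26) + 5.
Reversing it on 62-53-50-47-26-20: 62→(62−5)÷3=19=s, 53→(53−5)÷3=16=p, 50→(50−5)÷3=15=o, 47→(47−5)÷3=14=n, 26→(26−5)÷3=7=g, 20→(20−5)÷3=5=e.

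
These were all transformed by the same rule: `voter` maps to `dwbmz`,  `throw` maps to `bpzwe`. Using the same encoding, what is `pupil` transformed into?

Compare letters: v→d is +8, o→w is +8, t→b is +8 — a constant shift. It's a constant shift of +8 (ROT8).
On pupil: p+8=x, u+8=c, p+8=x, i+8=q, l+8=t.

xcxqt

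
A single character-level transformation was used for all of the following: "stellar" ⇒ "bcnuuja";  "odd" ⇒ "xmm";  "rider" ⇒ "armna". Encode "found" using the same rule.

Compare letters: s→b is +9, t→c is +9, e→n is +9 — a constant shift. This is a Caesar cipher with shift 9.
On found: f+9=o, o+9=x, u+9=d, n+9=w, d+9=m.

oxdwm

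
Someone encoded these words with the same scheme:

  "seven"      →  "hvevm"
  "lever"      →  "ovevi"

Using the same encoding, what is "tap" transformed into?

Each letter is replaced by its mirror in the alphabet: a↔z, b↔y, c↔x, and so on (the Atbash cipher).
Applying it to tap: t↔g, a↔z, p↔k.

gzk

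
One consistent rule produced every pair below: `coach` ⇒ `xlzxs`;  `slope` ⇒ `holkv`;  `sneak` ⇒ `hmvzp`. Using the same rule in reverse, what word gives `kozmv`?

Each pair mirrors across the alphabet (c↔x, o↔l, a↔z): positions sum to 25. Letters are reflected about the middle of the alphabet (position → 25−position): Atbash.
Undoing it on kozmv: k↔p, o↔l, z↔a, m↔n, v↔e.

plane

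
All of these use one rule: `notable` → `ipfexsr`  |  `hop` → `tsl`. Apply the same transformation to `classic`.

The output letters match the input read backwards, each shifted +4: notable reversed is elbaton. Read the word backwards and shift each letter +4.
Applying it to classic: reverse → cissalc; then shift: c+4=g, i+4=m, s+4=w, s+4=w, a+4=e, l+4=p, c+4=g.

gmwwepg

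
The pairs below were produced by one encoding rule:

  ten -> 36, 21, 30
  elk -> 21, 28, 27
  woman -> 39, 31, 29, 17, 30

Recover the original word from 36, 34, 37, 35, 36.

t is letter #20 and maps to 36: an offset of 16. The number is (letter's place in the alphabet, a=1) + 16.
Reversing it on 36, 34, 37, 35, 36: 36→(36−16)÷1=20=t, 34→(34−16)÷1=18=r, 37→(37−16)÷1=21=u, 35→(35−16)÷1=19=s, 36→(36−16)÷1=20=t.

trust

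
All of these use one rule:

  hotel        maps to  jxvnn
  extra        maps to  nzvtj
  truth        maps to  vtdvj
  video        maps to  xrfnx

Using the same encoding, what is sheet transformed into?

ujnnv

The shift depends on letter class: consonant h→j is +2, but vowel o→x is +9. Vowels shift forward by 9 and consonants shift forward by 2.
On sheet: s(cons)+2=u, h(cons)+2=j, e(vowel)+9=n, e(vowel)+9=n, t(cons)+2=v.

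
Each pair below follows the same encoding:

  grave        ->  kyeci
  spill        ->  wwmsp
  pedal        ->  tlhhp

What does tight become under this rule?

xpkox

Shifts by position in grave: pos 0: g→k (+4), pos 1: r→y (+7), pos 2: a→e (+4), pos 3: v→c (+7) — repeating every 2. It's a Vigenère-style cipher with numeric key [4,7]: position i shifts by key[i mod 2].
On tight: t+4=x, i+7=p, g+4=k, h+7=o, t+4=x.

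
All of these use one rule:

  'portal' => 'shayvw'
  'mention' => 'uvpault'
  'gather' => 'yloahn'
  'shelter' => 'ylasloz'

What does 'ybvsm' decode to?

flour

The output letters match the input read backwards, each shifted +7: portal reversed is latrop. Two steps: reverse the string, then apply a Caesar shift of +7.
Reversing it on ybvsm: shift back: y−7=r, b−7=u, v−7=o, s−7=l, m−7=f → ruolf; then reverse → flour.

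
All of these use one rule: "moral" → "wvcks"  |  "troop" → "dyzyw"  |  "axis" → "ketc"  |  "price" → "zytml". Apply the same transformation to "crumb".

myfwi

Shifts by position in moral: pos 0: m→w (+10), pos 1: o→v (+7), pos 2: r→c (+11), pos 3: a→k (+10), pos 4: l→s (+7) — repeating every 3. A repeating key of period 3 is used — shifts +10, +7, +11 over and over.
Applying it to crumb: c+10=m, r+7=y, u+11=f, m+10=w, b+7=i.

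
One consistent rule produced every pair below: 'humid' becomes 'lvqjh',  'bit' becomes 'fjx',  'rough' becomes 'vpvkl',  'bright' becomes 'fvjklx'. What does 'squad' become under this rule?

wuvbh

The shift depends on letter class: consonant h→l is +4, but vowel u→v is +1. Two shifts are in play — +1 for a/e/i/o/u, +4 for every other letter.
Applying it to squad: s(cons)+4=w, q(cons)+4=u, u(vowel)+1=v, a(vowel)+1=b, d(cons)+4=h.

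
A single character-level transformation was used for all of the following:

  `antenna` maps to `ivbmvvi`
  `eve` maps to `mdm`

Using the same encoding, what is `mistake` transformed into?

uqabism

It's a constant shift of +8 (ROT8).
On mistake: m+8=u, i+8=q, s+8=a, t+8=b, a+8=i, k+8=s, e+8=m.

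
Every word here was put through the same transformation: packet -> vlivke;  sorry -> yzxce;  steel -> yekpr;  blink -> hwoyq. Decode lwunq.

A repeating key of period 2 is used — shifts +6, +11 over and over.
Undoing it on lwunq: l−6=f, w−11=l, u−6=o, n−11=c, q−6=k.

flock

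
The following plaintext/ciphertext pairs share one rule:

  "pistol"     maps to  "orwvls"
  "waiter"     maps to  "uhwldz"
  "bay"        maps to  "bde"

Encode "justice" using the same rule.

The output letters match the input read backwards, each shifted +3: pistol reversed is lotsip. The word is reversed, then every letter is shifted forward by 3.
For justice: reverse → ecitsuj; then shift: e+3=h, c+3=f, i+3=l, t+3=w, s+3=v, u+3=x, j+3=m.

hflwvxm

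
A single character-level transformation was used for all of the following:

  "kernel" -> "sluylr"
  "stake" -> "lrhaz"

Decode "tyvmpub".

The output letters match the input read backwards, each shifted +7: kernel reversed is lenrek. Read the word backwards and shift each letter +7.
Decoding tyvmpub: shift back: t−7=m, y−7=r, v−7=o, m−7=f, p−7=i, u−7=n, b−7=u → mrofinu; then reverse → uniform.

uniform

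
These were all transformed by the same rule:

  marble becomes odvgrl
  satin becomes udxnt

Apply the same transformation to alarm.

In marble: m→o is +2, a→d is +3, r→v is +4, b→g is +5 — the shift increases by 1 each position. Each letter shifts forward by (position + 2), i.e. 2, 3, 4, … — the shift grows by one for each successive letter.
For alarm: a+2=c, l+3=o, a+4=e, r+5=w, m+6=s.

coews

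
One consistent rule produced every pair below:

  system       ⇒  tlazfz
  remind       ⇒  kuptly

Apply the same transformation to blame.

lthsi

The output letters match the input read backwards, each shifted +7: system reversed is metsys. The word is reversed, then every letter is shifted forward by 7.
For blame: reverse → emalb; then shift: e+7=l, m+7=t, a+7=h, l+7=s, b+7=i.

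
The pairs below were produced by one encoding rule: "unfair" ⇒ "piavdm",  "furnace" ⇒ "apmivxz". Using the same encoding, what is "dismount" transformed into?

ydnhjpio

Compare letters: u→p is +21, n→i is +21, f→a is +21 — a constant shift. This is a Caesar cipher with shift 21.
Applying it to dismount: d+21=y, i+21=d, s+21=n, m+21=h, o+21=j, u+21=p, n+21=i, t+21=o.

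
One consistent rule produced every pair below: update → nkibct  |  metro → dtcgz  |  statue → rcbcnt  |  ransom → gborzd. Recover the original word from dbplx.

magic

Treating letters as 0–25, the rule is x ↦ 11x + 1 (mod 26).
Decoding dbplx: d(3)→19·(3−1)≡12=m; b(1)→19·(1−1)≡0=a; p(15)→19·(15−1)≡6=g; l(11)→19·(11−1)≡8=i; x(23)→19·(23−1)≡2=c (all mod 26).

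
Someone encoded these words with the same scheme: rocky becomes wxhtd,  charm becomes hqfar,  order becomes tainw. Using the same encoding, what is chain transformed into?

hqfrs

Shifts by position in rocky: pos 0: r→w (+5), pos 1: o→x (+9), pos 2: c→h (+5), pos 3: k→t (+9) — repeating every 2. A repeating key of period 2 is used — shifts +5, +9 over and over.
Applying it to chain: c+5=h, h+9=q, a+5=f, i+9=r, n+5=s.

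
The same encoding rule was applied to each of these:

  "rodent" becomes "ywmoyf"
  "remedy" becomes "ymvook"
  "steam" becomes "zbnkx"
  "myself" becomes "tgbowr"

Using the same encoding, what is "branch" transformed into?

In rodent: r→y is +7, o→w is +8, d→m is +9, e→o is +10 — the shift increases by 1 each position. Letter i (0-indexed) is shifted by i+7, so successive shifts are 7, 8, 9, ….
On branch: b+7=i, r+8=z, a+9=j, n+10=x, c+11=n, h+12=t.

izjxnt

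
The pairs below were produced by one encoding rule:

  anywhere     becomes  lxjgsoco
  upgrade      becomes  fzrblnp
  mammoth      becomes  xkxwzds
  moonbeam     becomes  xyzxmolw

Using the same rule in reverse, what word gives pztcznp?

episode

Shifts by position in anywhere: pos 0: a→l (+11), pos 1: n→x (+10), pos 2: y→j (+11), pos 3: w→g (+10) — repeating every 2. The shifts repeat in a cycle of length 2: positions 0,1,… shift by +11, +10, then the pattern repeats.
Undoing it on pztcznp: p−11=e, z−10=p, t−11=i, c−10=s, z−11=o, n−10=d, p−11=e.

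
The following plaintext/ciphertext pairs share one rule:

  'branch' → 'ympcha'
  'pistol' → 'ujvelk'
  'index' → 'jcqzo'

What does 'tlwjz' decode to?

movie

b(1)→y(24) and r(17)→m(12) fit y≡9x+15 (mod 26); the inverse of 9 mod 26 is 3. Treating letters as 0–25, the rule is x ↦ 9x + 15 (mod 26).
Decoding tlwjz: t(19)→3·(19−15)≡12=m; l(11)→3·(11−15)≡14=o; w(22)→3·(22−15)≡21=v; j(9)→3·(9−15)≡8=i; z(25)→3·(25−15)≡4=e (all mod 26).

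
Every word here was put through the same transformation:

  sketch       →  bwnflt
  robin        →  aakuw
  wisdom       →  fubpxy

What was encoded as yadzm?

Shifts by position in sketch: pos 0: s→b (+9), pos 1: k→w (+12), pos 2: e→n (+9), pos 3: t→f (+12) — repeating every 2. The shifts repeat in a cycle of length 2: positions 0,1,… shift by +9, +12, then the pattern repeats.
Reversing it on yadzm: y−9=p, a−12=o, d−9=u, z−12=n, m−9=d.

pound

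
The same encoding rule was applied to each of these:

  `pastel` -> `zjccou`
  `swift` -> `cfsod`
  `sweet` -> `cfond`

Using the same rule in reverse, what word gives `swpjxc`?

Shifts by position in pastel: pos 0: p→z (+10), pos 1: a→j (+9), pos 2: s→c (+10), pos 3: t→c (+9) — repeating every 2. It's a Vigenère-style cipher with numeric key [10,9]: position i shifts by key[i mod 2].
Decoding swpjxc: s−10=i, w−9=n, p−10=f, j−9=a, x−10=n, c−9=t.

infant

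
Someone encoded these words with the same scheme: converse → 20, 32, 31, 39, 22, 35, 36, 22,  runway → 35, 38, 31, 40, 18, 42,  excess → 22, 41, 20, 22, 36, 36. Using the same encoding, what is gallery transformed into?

24, 18, 29, 29, 22, 35, 42

c is letter #3 and maps to 20: an offset of 17. Each letter is replaced by its alphabet position (a=1..z=26) + 17.
On gallery: g=7→24, a=1→18, l=12→29, l=12→29, e=5→22, r=18→35, y=25→42.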